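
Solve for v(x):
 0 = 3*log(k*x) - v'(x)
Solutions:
 v(x) = C1 + 3*x*log(k*x) - 3*x


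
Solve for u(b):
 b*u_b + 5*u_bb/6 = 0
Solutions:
 u(b) = C1 + C2*erf(sqrt(15)*b/5)


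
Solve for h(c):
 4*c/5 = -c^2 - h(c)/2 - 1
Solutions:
 h(c) = -2*c^2 - 8*c/5 - 2


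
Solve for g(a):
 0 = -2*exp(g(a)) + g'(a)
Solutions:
 g(a) = log(-1/(C1 + 2*a))


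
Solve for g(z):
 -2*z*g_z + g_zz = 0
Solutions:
 g(z) = C1 + C2*erfi(z)


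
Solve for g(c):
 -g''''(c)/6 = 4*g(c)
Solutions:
 g(c) = (C1*sin(6^(1/4)*c) + C2*cos(6^(1/4)*c))*exp(-6^(1/4)*c) + (C3*sin(6^(1/4)*c) + C4*cos(6^(1/4)*c))*exp(6^(1/4)*c)


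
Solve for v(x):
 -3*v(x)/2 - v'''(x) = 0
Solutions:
 v(x) = C3*exp(-2^(2/3)*3^(1/3)*x/2) + (C1*sin(2^(2/3)*3^(5/6)*x/4) + C2*cos(2^(2/3)*3^(5/6)*x/4))*exp(2^(2/3)*3^(1/3)*x/4)


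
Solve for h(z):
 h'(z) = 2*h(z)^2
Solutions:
 h(z) = -1/(C1 + 2*z)


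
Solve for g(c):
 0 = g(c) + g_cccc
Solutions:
 g(c) = (C1*sin(sqrt(2)*c/2) + C2*cos(sqrt(2)*c/2))*exp(-sqrt(2)*c/2) + (C3*sin(sqrt(2)*c/2) + C4*cos(sqrt(2)*c/2))*exp(sqrt(2)*c/2)


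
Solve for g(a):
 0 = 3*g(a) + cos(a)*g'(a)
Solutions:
 g(a) = C1*(sin(a) - 1)^(3/2)/(sin(a) + 1)^(3/2)


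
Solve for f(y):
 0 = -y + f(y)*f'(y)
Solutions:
 f(y) = -sqrt(C1 + y^2)
 f(y) = sqrt(C1 + y^2)


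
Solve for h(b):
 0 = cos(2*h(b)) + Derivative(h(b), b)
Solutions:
 h(b) = -asin((C1 + exp(4*b))/(C1 - exp(4*b)))/2 + pi/2
 h(b) = asin((C1 + exp(4*b))/(C1 - exp(4*b)))/2


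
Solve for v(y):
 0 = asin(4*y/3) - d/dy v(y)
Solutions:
 v(y) = C1 + y*asin(4*y/3) + sqrt(9 - 16*y^2)/4


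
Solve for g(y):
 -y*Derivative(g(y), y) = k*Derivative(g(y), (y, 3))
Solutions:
 g(y) = C1 + Integral(C2*airyai(y*(-1/k)^(1/3)) + C3*airybi(y*(-1/k)^(1/3)), y)


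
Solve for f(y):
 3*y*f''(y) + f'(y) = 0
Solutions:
 f(y) = C1 + C2*y^(2/3)


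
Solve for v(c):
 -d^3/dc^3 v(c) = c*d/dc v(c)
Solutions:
 v(c) = C1 + Integral(C2*airyai(-c) + C3*airybi(-c), c)


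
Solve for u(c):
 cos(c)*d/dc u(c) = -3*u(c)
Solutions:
 u(c) = C1*(sin(c) - 1)^(3/2)/(sin(c) + 1)^(3/2)


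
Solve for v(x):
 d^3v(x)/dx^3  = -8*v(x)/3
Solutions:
 v(x) = C3*exp(-2*3^(2/3)*x/3) + (C1*sin(3^(1/6)*x) + C2*cos(3^(1/6)*x))*exp(3^(2/3)*x/3)


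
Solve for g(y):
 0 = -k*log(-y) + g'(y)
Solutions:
 g(y) = C1 + k*y*log(-y) - k*y


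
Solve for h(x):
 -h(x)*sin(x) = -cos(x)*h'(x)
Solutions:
 h(x) = C1/cos(x)


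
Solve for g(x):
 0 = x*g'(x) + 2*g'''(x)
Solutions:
 g(x) = C1 + Integral(C2*airyai(-2^(2/3)*x/2) + C3*airybi(-2^(2/3)*x/2), x)


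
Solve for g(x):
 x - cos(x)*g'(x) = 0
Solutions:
 g(x) = C1 + Integral(x/cos(x), x)


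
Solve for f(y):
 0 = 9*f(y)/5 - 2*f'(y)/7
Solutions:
 f(y) = C1*exp(63*y/10)


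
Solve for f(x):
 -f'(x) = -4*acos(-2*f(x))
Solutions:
 Integral(1/acos(-2*_y), (_y, f(x))) = C1 + 4*x


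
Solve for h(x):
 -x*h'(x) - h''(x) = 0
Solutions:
 h(x) = C1 + C2*erf(sqrt(2)*x/2)


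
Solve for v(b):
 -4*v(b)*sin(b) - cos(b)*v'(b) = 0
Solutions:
 v(b) = C1*cos(b)^4


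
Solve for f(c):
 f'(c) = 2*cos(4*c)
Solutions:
 f(c) = C1 + sin(4*c)/2


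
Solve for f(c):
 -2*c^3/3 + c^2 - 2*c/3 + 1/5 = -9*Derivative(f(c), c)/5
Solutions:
 f(c) = C1 + 5*c^4/54 - 5*c^3/27 + 5*c^2/27 - c/9


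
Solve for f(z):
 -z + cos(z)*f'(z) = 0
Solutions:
 f(z) = C1 + Integral(z/cos(z), z)


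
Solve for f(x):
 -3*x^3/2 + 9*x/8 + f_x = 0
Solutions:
 f(x) = C1 + 3*x^4/8 - 9*x^2/16


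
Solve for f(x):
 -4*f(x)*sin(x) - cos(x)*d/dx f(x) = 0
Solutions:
 f(x) = C1*cos(x)^4


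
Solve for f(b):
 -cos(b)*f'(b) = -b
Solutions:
 f(b) = C1 + Integral(b/cos(b), b)


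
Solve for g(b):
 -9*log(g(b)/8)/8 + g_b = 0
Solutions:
 8*Integral(1/(-log(_y) + 3*log(2)), (_y, g(b)))/9 = C1 - b


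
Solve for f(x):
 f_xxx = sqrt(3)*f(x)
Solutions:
 f(x) = C3*exp(3^(1/6)*x) + (C1*sin(3^(2/3)*x/2) + C2*cos(3^(2/3)*x/2))*exp(-3^(1/6)*x/2)


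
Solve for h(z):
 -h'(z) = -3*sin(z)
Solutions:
 h(z) = C1 - 3*cos(z)


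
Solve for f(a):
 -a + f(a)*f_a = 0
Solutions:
 f(a) = -sqrt(C1 + a^2)
 f(a) = sqrt(C1 + a^2)


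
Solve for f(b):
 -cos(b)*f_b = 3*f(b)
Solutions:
 f(b) = C1*(sin(b) - 1)^(3/2)/(sin(b) + 1)^(3/2)


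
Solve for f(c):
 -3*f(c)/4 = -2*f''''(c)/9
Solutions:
 f(c) = C1*exp(-2^(1/4)*3^(3/4)*c/2) + C2*exp(2^(1/4)*3^(3/4)*c/2) + C3*sin(2^(1/4)*3^(3/4)*c/2) + C4*cos(2^(1/4)*3^(3/4)*c/2)


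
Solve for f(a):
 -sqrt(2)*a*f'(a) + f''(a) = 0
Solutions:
 f(a) = C1 + C2*erfi(2^(3/4)*a/2)


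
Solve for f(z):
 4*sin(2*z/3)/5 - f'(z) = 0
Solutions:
 f(z) = C1 - 6*cos(2*z/3)/5


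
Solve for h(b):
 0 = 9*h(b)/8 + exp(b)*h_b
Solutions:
 h(b) = C1*exp(9*exp(-b)/8)


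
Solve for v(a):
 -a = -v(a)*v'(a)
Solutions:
 v(a) = -sqrt(C1 + a^2)
 v(a) = sqrt(C1 + a^2)


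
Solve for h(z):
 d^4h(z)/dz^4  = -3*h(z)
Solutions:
 h(z) = (C1*sin(sqrt(2)*3^(1/4)*z/2) + C2*cos(sqrt(2)*3^(1/4)*z/2))*exp(-sqrt(2)*3^(1/4)*z/2) + (C3*sin(sqrt(2)*3^(1/4)*z/2) + C4*cos(sqrt(2)*3^(1/4)*z/2))*exp(sqrt(2)*3^(1/4)*z/2)


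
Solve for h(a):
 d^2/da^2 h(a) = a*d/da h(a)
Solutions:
 h(a) = C1 + C2*erfi(sqrt(2)*a/2)


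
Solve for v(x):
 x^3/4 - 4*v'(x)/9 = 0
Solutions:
 v(x) = C1 + 9*x^4/64


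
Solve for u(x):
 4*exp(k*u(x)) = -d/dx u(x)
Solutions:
 u(x) = Piecewise((log(1/(C1*k + 4*k*x))/k, Ne(k, 0)), (nan, True))
 u(x) = Piecewise((C1 - 4*x, Eq(k, 0)), (nan, True))


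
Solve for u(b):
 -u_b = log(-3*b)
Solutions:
 u(b) = C1 - b*log(-b) + b*(1 - log(3))


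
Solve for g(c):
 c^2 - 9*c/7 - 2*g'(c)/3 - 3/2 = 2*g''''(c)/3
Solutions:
 g(c) = C1 + C4*exp(-c) + c^3/2 - 27*c^2/28 - 9*c/4 + (C2*sin(sqrt(3)*c/2) + C3*cos(sqrt(3)*c/2))*exp(c/2)


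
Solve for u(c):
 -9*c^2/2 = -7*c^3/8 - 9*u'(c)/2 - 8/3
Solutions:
 u(c) = C1 - 7*c^4/144 + c^3/3 - 16*c/27


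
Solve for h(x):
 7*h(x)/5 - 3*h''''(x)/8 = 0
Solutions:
 h(x) = C1*exp(-15^(3/4)*56^(1/4)*x/15) + C2*exp(15^(3/4)*56^(1/4)*x/15) + C3*sin(15^(3/4)*56^(1/4)*x/15) + C4*cos(15^(3/4)*56^(1/4)*x/15)


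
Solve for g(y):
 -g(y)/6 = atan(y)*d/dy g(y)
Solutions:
 g(y) = C1*exp(-Integral(1/atan(y), y)/6)


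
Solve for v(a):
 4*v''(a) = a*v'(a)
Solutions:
 v(a) = C1 + C2*erfi(sqrt(2)*a/4)


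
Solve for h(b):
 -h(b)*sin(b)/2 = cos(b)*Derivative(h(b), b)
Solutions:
 h(b) = C1*sqrt(cos(b))


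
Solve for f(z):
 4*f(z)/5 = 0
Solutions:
 f(z) = 0


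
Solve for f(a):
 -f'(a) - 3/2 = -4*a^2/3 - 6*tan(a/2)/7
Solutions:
 f(a) = C1 + 4*a^3/9 - 3*a/2 - 12*log(cos(a/2))/7


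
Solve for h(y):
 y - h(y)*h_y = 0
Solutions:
 h(y) = -sqrt(C1 + y^2)
 h(y) = sqrt(C1 + y^2)


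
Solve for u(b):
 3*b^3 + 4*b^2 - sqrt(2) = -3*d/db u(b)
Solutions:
 u(b) = C1 - b^4/4 - 4*b^3/9 + sqrt(2)*b/3


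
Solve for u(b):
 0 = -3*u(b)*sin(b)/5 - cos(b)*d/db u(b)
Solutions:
 u(b) = C1*cos(b)^(3/5)


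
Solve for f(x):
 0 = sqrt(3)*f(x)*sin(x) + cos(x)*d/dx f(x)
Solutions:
 f(x) = C1*cos(x)^(sqrt(3))


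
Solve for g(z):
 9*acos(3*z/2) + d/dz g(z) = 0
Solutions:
 g(z) = C1 - 9*z*acos(3*z/2) + 3*sqrt(4 - 9*z^2)


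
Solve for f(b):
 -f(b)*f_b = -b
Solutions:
 f(b) = -sqrt(C1 + b^2)
 f(b) = sqrt(C1 + b^2)


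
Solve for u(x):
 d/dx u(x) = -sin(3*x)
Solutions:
 u(x) = C1 + cos(3*x)/3


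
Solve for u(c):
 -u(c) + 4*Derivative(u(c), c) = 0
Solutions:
 u(c) = C1*exp(c/4)


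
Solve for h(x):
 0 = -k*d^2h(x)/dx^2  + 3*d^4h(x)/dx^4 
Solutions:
 h(x) = C1 + C2*x + C3*exp(-sqrt(3)*sqrt(k)*x/3) + C4*exp(sqrt(3)*sqrt(k)*x/3)


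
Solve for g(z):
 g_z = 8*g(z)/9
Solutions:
 g(z) = C1*exp(8*z/9)


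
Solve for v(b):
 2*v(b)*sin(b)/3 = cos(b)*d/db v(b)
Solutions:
 v(b) = C1/cos(b)^(2/3)


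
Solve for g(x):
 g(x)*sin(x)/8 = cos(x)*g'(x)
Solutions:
 g(x) = C1/cos(x)^(1/8)


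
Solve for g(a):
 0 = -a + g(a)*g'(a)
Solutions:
 g(a) = -sqrt(C1 + a^2)
 g(a) = sqrt(C1 + a^2)


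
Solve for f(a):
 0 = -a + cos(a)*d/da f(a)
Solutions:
 f(a) = C1 + Integral(a/cos(a), a)


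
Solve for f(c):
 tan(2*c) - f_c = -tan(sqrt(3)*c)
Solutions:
 f(c) = C1 - log(cos(2*c))/2 - sqrt(3)*log(cos(sqrt(3)*c))/3


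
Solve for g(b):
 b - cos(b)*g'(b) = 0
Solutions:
 g(b) = C1 + Integral(b/cos(b), b)


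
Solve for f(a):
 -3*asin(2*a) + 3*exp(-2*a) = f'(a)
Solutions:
 f(a) = C1 - 3*a*asin(2*a) - 3*sqrt(1 - 4*a^2)/2 - 3*exp(-2*a)/2


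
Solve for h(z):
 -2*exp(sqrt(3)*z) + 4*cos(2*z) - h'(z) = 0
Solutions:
 h(z) = C1 - 2*sqrt(3)*exp(sqrt(3)*z)/3 + 2*sin(2*z)


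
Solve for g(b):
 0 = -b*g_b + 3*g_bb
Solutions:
 g(b) = C1 + C2*erfi(sqrt(6)*b/6)


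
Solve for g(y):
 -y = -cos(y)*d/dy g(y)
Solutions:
 g(y) = C1 + Integral(y/cos(y), y)


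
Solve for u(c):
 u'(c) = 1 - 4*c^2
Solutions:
 u(c) = C1 - 4*c^3/3 + c


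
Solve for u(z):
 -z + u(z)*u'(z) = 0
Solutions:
 u(z) = -sqrt(C1 + z^2)
 u(z) = sqrt(C1 + z^2)


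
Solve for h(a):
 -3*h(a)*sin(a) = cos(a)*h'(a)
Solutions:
 h(a) = C1*cos(a)^3


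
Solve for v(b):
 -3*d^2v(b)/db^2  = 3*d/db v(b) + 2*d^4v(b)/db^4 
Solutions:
 v(b) = C1 + C2*exp(-2^(1/3)*b*(-(3 + sqrt(11))^(1/3) + 2^(1/3)/(3 + sqrt(11))^(1/3))/4)*sin(2^(1/3)*sqrt(3)*b*(2^(1/3)/(3 + sqrt(11))^(1/3) + (3 + sqrt(11))^(1/3))/4) + C3*exp(-2^(1/3)*b*(-(3 + sqrt(11))^(1/3) + 2^(1/3)/(3 + sqrt(11))^(1/3))/4)*cos(2^(1/3)*sqrt(3)*b*(2^(1/3)/(3 + sqrt(11))^(1/3) + (3 + sqrt(11))^(1/3))/4) + C4*exp(2^(1/3)*b*(-(3 + sqrt(11))^(1/3) + 2^(1/3)/(3 + sqrt(11))^(1/3))/2)


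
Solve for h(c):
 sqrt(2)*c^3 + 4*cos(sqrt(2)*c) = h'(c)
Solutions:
 h(c) = C1 + sqrt(2)*c^4/4 + 2*sqrt(2)*sin(sqrt(2)*c)


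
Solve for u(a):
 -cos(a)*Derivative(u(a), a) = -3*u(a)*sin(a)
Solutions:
 u(a) = C1/cos(a)^3


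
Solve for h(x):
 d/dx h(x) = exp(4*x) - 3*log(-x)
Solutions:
 h(x) = C1 - 3*x*log(-x) + 3*x + exp(4*x)/4


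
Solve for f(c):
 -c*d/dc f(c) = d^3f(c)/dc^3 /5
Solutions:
 f(c) = C1 + Integral(C2*airyai(-5^(1/3)*c) + C3*airybi(-5^(1/3)*c), c)


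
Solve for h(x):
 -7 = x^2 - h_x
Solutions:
 h(x) = C1 + x^3/3 + 7*x


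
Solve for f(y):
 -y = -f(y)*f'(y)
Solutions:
 f(y) = -sqrt(C1 + y^2)
 f(y) = sqrt(C1 + y^2)


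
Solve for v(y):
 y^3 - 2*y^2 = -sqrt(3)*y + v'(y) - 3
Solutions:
 v(y) = C1 + y^4/4 - 2*y^3/3 + sqrt(3)*y^2/2 + 3*y


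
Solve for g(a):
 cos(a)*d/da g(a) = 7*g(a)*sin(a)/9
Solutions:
 g(a) = C1/cos(a)^(7/9)


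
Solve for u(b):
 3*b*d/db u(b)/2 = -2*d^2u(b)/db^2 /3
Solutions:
 u(b) = C1 + C2*erf(3*sqrt(2)*b/4)


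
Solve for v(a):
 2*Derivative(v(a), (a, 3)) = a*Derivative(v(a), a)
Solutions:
 v(a) = C1 + Integral(C2*airyai(2^(2/3)*a/2) + C3*airybi(2^(2/3)*a/2), a)


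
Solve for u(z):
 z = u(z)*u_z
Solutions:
 u(z) = -sqrt(C1 + z^2)
 u(z) = sqrt(C1 + z^2)


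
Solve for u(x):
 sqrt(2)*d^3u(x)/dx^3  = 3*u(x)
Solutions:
 u(x) = C3*exp(2^(5/6)*3^(1/3)*x/2) + (C1*sin(6^(5/6)*x/4) + C2*cos(6^(5/6)*x/4))*exp(-2^(5/6)*3^(1/3)*x/4)


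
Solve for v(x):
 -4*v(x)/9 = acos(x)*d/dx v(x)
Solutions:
 v(x) = C1*exp(-4*Integral(1/acos(x), x)/9)


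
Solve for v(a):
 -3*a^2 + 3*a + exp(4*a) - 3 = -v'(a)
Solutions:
 v(a) = C1 + a^3 - 3*a^2/2 + 3*a - exp(4*a)/4


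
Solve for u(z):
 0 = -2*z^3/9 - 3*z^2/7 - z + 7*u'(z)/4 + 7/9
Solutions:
 u(z) = C1 + 2*z^4/63 + 4*z^3/49 + 2*z^2/7 - 4*z/9


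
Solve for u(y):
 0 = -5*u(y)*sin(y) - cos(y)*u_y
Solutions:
 u(y) = C1*cos(y)^5


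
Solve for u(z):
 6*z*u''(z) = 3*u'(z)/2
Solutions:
 u(z) = C1 + C2*z^(5/4)


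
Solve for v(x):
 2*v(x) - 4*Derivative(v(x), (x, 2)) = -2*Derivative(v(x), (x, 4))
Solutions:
 v(x) = (C1 + C2*x)*exp(-x) + (C3 + C4*x)*exp(x)


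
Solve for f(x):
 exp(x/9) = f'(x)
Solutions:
 f(x) = C1 + 9*exp(x/9)


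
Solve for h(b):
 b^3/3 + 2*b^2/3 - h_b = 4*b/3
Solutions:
 h(b) = C1 + b^4/12 + 2*b^3/9 - 2*b^2/3


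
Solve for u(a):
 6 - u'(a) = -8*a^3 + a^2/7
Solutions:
 u(a) = C1 + 2*a^4 - a^3/21 + 6*a


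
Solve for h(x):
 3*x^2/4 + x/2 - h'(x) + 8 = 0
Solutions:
 h(x) = C1 + x^3/4 + x^2/4 + 8*x


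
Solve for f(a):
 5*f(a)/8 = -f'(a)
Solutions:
 f(a) = C1*exp(-5*a/8)


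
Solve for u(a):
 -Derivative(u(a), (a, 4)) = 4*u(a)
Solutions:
 u(a) = (C1*sin(a) + C2*cos(a))*exp(-a) + (C3*sin(a) + C4*cos(a))*exp(a)


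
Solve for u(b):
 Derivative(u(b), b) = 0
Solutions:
 u(b) = C1


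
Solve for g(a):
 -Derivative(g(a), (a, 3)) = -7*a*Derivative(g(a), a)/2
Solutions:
 g(a) = C1 + Integral(C2*airyai(2^(2/3)*7^(1/3)*a/2) + C3*airybi(2^(2/3)*7^(1/3)*a/2), a)


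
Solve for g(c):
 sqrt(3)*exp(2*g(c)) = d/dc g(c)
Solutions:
 g(c) = log(-sqrt(-1/(C1 + sqrt(3)*c))) - log(2)/2
 g(c) = log(-1/(C1 + sqrt(3)*c))/2 - log(2)/2


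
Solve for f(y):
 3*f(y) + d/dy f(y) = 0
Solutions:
 f(y) = C1*exp(-3*y)


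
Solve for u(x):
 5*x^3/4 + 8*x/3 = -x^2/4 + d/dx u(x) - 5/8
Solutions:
 u(x) = C1 + 5*x^4/16 + x^3/12 + 4*x^2/3 + 5*x/8


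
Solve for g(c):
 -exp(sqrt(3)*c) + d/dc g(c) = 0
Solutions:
 g(c) = C1 + sqrt(3)*exp(sqrt(3)*c)/3


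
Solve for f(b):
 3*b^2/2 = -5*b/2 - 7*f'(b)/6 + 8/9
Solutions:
 f(b) = C1 - 3*b^3/7 - 15*b^2/14 + 16*b/21


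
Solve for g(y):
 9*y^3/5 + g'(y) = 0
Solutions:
 g(y) = C1 - 9*y^4/20


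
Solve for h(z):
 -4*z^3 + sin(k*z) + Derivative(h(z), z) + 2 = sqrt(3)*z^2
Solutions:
 h(z) = C1 + z^4 + sqrt(3)*z^3/3 - 2*z + cos(k*z)/k


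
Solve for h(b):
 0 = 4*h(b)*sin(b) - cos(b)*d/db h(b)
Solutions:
 h(b) = C1/cos(b)^4


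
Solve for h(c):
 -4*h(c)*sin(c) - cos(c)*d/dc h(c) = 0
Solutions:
 h(c) = C1*cos(c)^4


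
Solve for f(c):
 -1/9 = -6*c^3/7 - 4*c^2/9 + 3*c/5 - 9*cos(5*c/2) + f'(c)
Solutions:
 f(c) = C1 + 3*c^4/14 + 4*c^3/27 - 3*c^2/10 - c/9 + 18*sin(5*c/2)/5


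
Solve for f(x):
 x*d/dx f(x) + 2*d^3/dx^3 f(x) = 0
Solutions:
 f(x) = C1 + Integral(C2*airyai(-2^(2/3)*x/2) + C3*airybi(-2^(2/3)*x/2), x)


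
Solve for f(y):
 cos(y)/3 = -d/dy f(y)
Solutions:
 f(y) = C1 - sin(y)/3


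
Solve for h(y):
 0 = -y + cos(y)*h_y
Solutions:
 h(y) = C1 + Integral(y/cos(y), y)


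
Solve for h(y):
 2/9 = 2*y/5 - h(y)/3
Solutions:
 h(y) = 6*y/5 - 2/3


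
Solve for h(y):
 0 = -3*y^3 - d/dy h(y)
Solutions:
 h(y) = C1 - 3*y^4/4


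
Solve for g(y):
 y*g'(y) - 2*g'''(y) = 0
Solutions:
 g(y) = C1 + Integral(C2*airyai(2^(2/3)*y/2) + C3*airybi(2^(2/3)*y/2), y)


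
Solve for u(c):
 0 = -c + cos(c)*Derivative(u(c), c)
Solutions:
 u(c) = C1 + Integral(c/cos(c), c)


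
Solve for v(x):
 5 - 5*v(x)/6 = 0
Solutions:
 v(x) = 6


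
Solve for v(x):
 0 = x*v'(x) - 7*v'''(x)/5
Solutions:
 v(x) = C1 + Integral(C2*airyai(5^(1/3)*7^(2/3)*x/7) + C3*airybi(5^(1/3)*7^(2/3)*x/7), x)


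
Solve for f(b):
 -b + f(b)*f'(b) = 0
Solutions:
 f(b) = -sqrt(C1 + b^2)
 f(b) = sqrt(C1 + b^2)


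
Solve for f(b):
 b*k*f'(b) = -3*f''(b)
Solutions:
 f(b) = Piecewise((-sqrt(6)*sqrt(pi)*C1*erf(sqrt(6)*b*sqrt(k)/6)/(2*sqrt(k)) - C2, (k > 0) | (k < 0)), (-C1*b - C2, True))


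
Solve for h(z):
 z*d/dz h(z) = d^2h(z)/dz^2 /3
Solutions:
 h(z) = C1 + C2*erfi(sqrt(6)*z/2)


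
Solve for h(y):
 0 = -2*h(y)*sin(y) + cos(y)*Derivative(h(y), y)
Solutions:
 h(y) = C1/cos(y)^2


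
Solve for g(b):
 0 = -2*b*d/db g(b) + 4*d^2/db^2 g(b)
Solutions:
 g(b) = C1 + C2*erfi(b/2)


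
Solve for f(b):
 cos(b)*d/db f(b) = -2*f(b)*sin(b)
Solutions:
 f(b) = C1*cos(b)^2


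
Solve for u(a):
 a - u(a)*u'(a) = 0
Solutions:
 u(a) = -sqrt(C1 + a^2)
 u(a) = sqrt(C1 + a^2)


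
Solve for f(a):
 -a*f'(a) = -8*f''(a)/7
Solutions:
 f(a) = C1 + C2*erfi(sqrt(7)*a/4)


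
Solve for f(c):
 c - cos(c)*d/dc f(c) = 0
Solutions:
 f(c) = C1 + Integral(c/cos(c), c)


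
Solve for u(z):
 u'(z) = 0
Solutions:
 u(z) = C1


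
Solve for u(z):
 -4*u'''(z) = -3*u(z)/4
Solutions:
 u(z) = C3*exp(2^(2/3)*3^(1/3)*z/4) + (C1*sin(2^(2/3)*3^(5/6)*z/8) + C2*cos(2^(2/3)*3^(5/6)*z/8))*exp(-2^(2/3)*3^(1/3)*z/8)


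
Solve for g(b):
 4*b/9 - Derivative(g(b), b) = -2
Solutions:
 g(b) = C1 + 2*b^2/9 + 2*b


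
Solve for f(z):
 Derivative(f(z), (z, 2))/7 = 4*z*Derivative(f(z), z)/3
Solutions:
 f(z) = C1 + C2*erfi(sqrt(42)*z/3)


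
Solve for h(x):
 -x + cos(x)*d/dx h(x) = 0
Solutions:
 h(x) = C1 + Integral(x/cos(x), x)


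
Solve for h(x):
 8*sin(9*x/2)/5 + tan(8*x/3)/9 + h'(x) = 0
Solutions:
 h(x) = C1 + log(cos(8*x/3))/24 + 16*cos(9*x/2)/45


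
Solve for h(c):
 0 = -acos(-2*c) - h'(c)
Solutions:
 h(c) = C1 - c*acos(-2*c) - sqrt(1 - 4*c^2)/2


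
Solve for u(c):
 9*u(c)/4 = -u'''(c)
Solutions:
 u(c) = C3*exp(-2^(1/3)*3^(2/3)*c/2) + (C1*sin(3*2^(1/3)*3^(1/6)*c/4) + C2*cos(3*2^(1/3)*3^(1/6)*c/4))*exp(2^(1/3)*3^(2/3)*c/4)


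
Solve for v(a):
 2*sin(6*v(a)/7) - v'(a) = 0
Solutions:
 -2*a + 7*log(cos(6*v(a)/7) - 1)/12 - 7*log(cos(6*v(a)/7) + 1)/12 = C1


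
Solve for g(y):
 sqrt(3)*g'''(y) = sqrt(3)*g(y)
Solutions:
 g(y) = C3*exp(y) + (C1*sin(sqrt(3)*y/2) + C2*cos(sqrt(3)*y/2))*exp(-y/2)


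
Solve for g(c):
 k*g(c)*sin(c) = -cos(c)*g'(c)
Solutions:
 g(c) = C1*exp(k*log(cos(c)))


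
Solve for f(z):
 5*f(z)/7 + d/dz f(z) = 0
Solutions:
 f(z) = C1*exp(-5*z/7)


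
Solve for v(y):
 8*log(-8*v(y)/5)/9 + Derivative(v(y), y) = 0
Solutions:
 9*Integral(1/(log(-_y) - log(5) + 3*log(2)), (_y, v(y)))/8 = C1 - y


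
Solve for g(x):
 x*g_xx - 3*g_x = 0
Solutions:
 g(x) = C1 + C2*x^4


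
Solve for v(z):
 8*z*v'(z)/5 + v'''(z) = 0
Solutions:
 v(z) = C1 + Integral(C2*airyai(-2*5^(2/3)*z/5) + C3*airybi(-2*5^(2/3)*z/5), z)


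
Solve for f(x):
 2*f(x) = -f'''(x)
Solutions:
 f(x) = C3*exp(-2^(1/3)*x) + (C1*sin(2^(1/3)*sqrt(3)*x/2) + C2*cos(2^(1/3)*sqrt(3)*x/2))*exp(2^(1/3)*x/2)


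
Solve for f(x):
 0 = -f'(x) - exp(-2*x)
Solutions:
 f(x) = C1 + exp(-2*x)/2


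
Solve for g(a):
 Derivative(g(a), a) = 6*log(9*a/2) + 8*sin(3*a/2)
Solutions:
 g(a) = C1 + 6*a*log(a) - 6*a - 6*a*log(2) + 12*a*log(3) - 16*cos(3*a/2)/3


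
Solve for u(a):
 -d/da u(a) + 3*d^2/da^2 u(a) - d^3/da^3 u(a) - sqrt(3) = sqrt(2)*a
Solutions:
 u(a) = C1 + C2*exp(a*(3 - sqrt(5))/2) + C3*exp(a*(sqrt(5) + 3)/2) - sqrt(2)*a^2/2 - 3*sqrt(2)*a - sqrt(3)*a


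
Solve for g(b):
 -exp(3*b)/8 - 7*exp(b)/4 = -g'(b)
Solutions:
 g(b) = C1 + exp(3*b)/24 + 7*exp(b)/4


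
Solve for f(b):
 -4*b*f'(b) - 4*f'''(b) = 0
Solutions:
 f(b) = C1 + Integral(C2*airyai(-b) + C3*airybi(-b), b)


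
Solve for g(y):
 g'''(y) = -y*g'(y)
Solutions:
 g(y) = C1 + Integral(C2*airyai(-y) + C3*airybi(-y), y)


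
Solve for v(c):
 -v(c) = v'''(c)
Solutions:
 v(c) = C3*exp(-c) + (C1*sin(sqrt(3)*c/2) + C2*cos(sqrt(3)*c/2))*exp(c/2)


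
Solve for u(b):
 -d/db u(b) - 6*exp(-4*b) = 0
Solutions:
 u(b) = C1 + 3*exp(-4*b)/2


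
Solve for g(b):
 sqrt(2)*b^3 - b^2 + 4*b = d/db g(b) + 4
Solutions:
 g(b) = C1 + sqrt(2)*b^4/4 - b^3/3 + 2*b^2 - 4*b


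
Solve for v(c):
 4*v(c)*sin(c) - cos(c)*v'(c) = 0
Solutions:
 v(c) = C1/cos(c)^4


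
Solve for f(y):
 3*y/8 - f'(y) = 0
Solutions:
 f(y) = C1 + 3*y^2/16


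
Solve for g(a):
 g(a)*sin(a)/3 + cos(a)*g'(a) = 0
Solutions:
 g(a) = C1*cos(a)^(1/3)


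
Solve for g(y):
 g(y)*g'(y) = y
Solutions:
 g(y) = -sqrt(C1 + y^2)
 g(y) = sqrt(C1 + y^2)


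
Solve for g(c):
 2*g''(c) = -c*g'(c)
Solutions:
 g(c) = C1 + C2*erf(c/2)


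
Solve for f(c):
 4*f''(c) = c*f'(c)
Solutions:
 f(c) = C1 + C2*erfi(sqrt(2)*c/4)


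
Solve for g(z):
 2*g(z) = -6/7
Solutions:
 g(z) = -3/7


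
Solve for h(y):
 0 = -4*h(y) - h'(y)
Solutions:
 h(y) = C1*exp(-4*y)


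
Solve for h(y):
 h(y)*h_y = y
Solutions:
 h(y) = -sqrt(C1 + y^2)
 h(y) = sqrt(C1 + y^2)


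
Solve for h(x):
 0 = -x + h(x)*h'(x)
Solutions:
 h(x) = -sqrt(C1 + x^2)
 h(x) = sqrt(C1 + x^2)


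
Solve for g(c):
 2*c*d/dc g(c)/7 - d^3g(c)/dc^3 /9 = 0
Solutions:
 g(c) = C1 + Integral(C2*airyai(18^(1/3)*7^(2/3)*c/7) + C3*airybi(18^(1/3)*7^(2/3)*c/7), c)


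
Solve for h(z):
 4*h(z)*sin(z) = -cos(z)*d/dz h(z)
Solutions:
 h(z) = C1*cos(z)^4


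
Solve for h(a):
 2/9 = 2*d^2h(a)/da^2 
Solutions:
 h(a) = C1 + C2*a + a^2/18


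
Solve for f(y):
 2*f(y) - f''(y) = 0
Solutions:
 f(y) = C1*exp(-sqrt(2)*y) + C2*exp(sqrt(2)*y)


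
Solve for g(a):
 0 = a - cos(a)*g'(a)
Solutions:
 g(a) = C1 + Integral(a/cos(a), a)


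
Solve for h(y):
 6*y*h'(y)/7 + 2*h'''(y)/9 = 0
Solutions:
 h(y) = C1 + Integral(C2*airyai(-3*7^(2/3)*y/7) + C3*airybi(-3*7^(2/3)*y/7), y)


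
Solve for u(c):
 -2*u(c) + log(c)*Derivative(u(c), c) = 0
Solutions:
 u(c) = C1*exp(2*li(c))


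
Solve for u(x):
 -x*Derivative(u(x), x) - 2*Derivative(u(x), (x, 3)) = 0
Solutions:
 u(x) = C1 + Integral(C2*airyai(-2^(2/3)*x/2) + C3*airybi(-2^(2/3)*x/2), x)


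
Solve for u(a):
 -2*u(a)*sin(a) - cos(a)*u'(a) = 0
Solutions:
 u(a) = C1*cos(a)^2


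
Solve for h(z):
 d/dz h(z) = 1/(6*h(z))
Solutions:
 h(z) = -sqrt(C1 + 3*z)/3
 h(z) = sqrt(C1 + 3*z)/3


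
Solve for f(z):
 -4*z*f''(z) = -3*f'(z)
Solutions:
 f(z) = C1 + C2*z^(7/4)


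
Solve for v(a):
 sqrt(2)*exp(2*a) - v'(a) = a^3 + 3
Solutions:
 v(a) = C1 - a^4/4 - 3*a + sqrt(2)*exp(2*a)/2


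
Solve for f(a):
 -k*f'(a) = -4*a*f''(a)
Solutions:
 f(a) = C1 + a^(re(k)/4 + 1)*(C2*sin(log(a)*Abs(im(k))/4) + C3*cos(log(a)*im(k)/4))


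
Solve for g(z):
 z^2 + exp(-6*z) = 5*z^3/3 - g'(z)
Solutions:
 g(z) = C1 + 5*z^4/12 - z^3/3 + exp(-6*z)/6


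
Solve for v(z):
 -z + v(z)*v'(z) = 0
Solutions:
 v(z) = -sqrt(C1 + z^2)
 v(z) = sqrt(C1 + z^2)


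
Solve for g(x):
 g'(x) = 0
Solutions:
 g(x) = C1


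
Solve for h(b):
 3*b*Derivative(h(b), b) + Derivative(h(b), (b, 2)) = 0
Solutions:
 h(b) = C1 + C2*erf(sqrt(6)*b/2)


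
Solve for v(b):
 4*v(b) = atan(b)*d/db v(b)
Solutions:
 v(b) = C1*exp(4*Integral(1/atan(b), b))


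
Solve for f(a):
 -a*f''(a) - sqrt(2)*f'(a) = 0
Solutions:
 f(a) = C1 + C2*a^(1 - sqrt(2))


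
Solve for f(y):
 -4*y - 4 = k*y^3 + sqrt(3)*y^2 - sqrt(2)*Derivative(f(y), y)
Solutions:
 f(y) = C1 + sqrt(2)*k*y^4/8 + sqrt(6)*y^3/6 + sqrt(2)*y^2 + 2*sqrt(2)*y


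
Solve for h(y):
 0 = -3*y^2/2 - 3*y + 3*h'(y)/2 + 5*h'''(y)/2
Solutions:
 h(y) = C1 + C2*sin(sqrt(15)*y/5) + C3*cos(sqrt(15)*y/5) + y^3/3 + y^2 - 10*y/3


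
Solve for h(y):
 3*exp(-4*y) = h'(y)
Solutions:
 h(y) = C1 - 3*exp(-4*y)/4


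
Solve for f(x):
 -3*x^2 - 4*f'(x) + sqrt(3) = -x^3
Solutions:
 f(x) = C1 + x^4/16 - x^3/4 + sqrt(3)*x/4


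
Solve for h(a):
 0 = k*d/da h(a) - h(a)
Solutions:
 h(a) = C1*exp(a/k)


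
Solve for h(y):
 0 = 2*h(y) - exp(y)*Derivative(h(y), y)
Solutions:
 h(y) = C1*exp(-2*exp(-y))


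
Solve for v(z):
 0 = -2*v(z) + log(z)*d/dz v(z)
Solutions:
 v(z) = C1*exp(2*li(z))


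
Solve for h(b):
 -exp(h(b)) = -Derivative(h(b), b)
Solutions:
 h(b) = log(-1/(C1 + b))


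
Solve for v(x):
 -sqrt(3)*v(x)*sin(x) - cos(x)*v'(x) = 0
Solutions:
 v(x) = C1*cos(x)^(sqrt(3))


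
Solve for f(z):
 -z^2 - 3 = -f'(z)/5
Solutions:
 f(z) = C1 + 5*z^3/3 + 15*z


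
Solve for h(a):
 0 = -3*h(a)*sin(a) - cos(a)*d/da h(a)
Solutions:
 h(a) = C1*cos(a)^3


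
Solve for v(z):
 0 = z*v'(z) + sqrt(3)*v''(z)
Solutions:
 v(z) = C1 + C2*erf(sqrt(2)*3^(3/4)*z/6)


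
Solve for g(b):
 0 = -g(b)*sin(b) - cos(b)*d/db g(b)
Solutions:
 g(b) = C1*cos(b)


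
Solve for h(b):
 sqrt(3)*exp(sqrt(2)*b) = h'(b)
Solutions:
 h(b) = C1 + sqrt(6)*exp(sqrt(2)*b)/2


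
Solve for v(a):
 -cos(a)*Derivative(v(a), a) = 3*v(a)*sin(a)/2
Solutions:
 v(a) = C1*cos(a)^(3/2)


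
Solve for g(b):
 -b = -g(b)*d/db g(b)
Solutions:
 g(b) = -sqrt(C1 + b^2)
 g(b) = sqrt(C1 + b^2)


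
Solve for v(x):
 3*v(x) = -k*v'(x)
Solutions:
 v(x) = C1*exp(-3*x/k)


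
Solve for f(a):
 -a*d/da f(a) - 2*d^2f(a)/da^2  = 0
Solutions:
 f(a) = C1 + C2*erf(a/2)


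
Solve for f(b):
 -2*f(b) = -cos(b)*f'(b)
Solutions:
 f(b) = C1*(sin(b) + 1)/(sin(b) - 1)


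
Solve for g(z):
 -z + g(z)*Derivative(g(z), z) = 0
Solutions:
 g(z) = -sqrt(C1 + z^2)
 g(z) = sqrt(C1 + z^2)


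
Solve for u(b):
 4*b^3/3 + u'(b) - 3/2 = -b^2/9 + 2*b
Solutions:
 u(b) = C1 - b^4/3 - b^3/27 + b^2 + 3*b/2


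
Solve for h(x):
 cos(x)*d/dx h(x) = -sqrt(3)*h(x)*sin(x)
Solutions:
 h(x) = C1*cos(x)^(sqrt(3))


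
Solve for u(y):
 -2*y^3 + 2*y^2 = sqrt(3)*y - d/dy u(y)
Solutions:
 u(y) = C1 + y^4/2 - 2*y^3/3 + sqrt(3)*y^2/2


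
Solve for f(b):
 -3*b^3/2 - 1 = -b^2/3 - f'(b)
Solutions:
 f(b) = C1 + 3*b^4/8 - b^3/9 + b


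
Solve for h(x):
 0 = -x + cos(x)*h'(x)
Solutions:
 h(x) = C1 + Integral(x/cos(x), x)


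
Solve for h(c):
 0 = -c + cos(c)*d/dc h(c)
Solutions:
 h(c) = C1 + Integral(c/cos(c), c)


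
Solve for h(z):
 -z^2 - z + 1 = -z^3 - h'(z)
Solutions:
 h(z) = C1 - z^4/4 + z^3/3 + z^2/2 - z


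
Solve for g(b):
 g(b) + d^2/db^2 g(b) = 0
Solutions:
 g(b) = C1*sin(b) + C2*cos(b)


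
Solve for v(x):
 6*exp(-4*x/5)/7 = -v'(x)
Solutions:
 v(x) = C1 + 15*exp(-4*x/5)/14


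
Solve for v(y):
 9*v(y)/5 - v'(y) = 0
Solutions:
 v(y) = C1*exp(9*y/5)


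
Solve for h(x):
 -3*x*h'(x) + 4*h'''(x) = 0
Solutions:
 h(x) = C1 + Integral(C2*airyai(6^(1/3)*x/2) + C3*airybi(6^(1/3)*x/2), x)


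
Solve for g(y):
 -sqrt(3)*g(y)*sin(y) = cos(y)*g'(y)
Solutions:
 g(y) = C1*cos(y)^(sqrt(3))


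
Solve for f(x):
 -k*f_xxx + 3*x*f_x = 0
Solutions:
 f(x) = C1 + Integral(C2*airyai(3^(1/3)*x*(1/k)^(1/3)) + C3*airybi(3^(1/3)*x*(1/k)^(1/3)), x)


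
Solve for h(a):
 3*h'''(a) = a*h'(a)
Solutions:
 h(a) = C1 + Integral(C2*airyai(3^(2/3)*a/3) + C3*airybi(3^(2/3)*a/3), a)


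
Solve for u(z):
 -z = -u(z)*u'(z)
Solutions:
 u(z) = -sqrt(C1 + z^2)
 u(z) = sqrt(C1 + z^2)


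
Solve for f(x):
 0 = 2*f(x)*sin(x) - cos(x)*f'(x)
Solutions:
 f(x) = C1/cos(x)^2


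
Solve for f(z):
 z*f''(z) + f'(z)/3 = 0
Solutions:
 f(z) = C1 + C2*z^(2/3)


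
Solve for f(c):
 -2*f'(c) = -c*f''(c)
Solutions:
 f(c) = C1 + C2*c^3


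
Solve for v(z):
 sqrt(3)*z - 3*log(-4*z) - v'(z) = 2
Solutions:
 v(z) = C1 + sqrt(3)*z^2/2 - 3*z*log(-z) + z*(1 - 6*log(2))


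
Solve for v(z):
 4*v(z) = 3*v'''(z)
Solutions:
 v(z) = C3*exp(6^(2/3)*z/3) + (C1*sin(2^(2/3)*3^(1/6)*z/2) + C2*cos(2^(2/3)*3^(1/6)*z/2))*exp(-6^(2/3)*z/6)


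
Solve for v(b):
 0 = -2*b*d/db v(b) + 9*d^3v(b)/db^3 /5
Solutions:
 v(b) = C1 + Integral(C2*airyai(30^(1/3)*b/3) + C3*airybi(30^(1/3)*b/3), b)


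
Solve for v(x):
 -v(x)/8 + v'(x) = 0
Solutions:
 v(x) = C1*exp(x/8)


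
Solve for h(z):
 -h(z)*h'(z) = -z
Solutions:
 h(z) = -sqrt(C1 + z^2)
 h(z) = sqrt(C1 + z^2)


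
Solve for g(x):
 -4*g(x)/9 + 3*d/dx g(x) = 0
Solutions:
 g(x) = C1*exp(4*x/27)


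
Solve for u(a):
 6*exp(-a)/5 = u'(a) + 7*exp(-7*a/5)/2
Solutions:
 u(a) = C1 - 6*exp(-a)/5 + 5*exp(-7*a/5)/2


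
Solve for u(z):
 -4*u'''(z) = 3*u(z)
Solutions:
 u(z) = C3*exp(-6^(1/3)*z/2) + (C1*sin(2^(1/3)*3^(5/6)*z/4) + C2*cos(2^(1/3)*3^(5/6)*z/4))*exp(6^(1/3)*z/4)


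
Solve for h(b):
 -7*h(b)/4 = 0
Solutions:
 h(b) = 0


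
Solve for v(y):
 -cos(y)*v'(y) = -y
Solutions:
 v(y) = C1 + Integral(y/cos(y), y)


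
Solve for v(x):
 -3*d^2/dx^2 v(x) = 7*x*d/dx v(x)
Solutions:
 v(x) = C1 + C2*erf(sqrt(42)*x/6)


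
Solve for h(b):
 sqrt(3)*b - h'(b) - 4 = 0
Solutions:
 h(b) = C1 + sqrt(3)*b^2/2 - 4*b


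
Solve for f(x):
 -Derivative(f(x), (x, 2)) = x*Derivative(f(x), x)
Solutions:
 f(x) = C1 + C2*erf(sqrt(2)*x/2)


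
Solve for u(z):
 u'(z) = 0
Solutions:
 u(z) = C1


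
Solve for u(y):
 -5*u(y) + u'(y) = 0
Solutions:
 u(y) = C1*exp(5*y)


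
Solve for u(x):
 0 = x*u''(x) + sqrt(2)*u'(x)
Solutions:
 u(x) = C1 + C2*x^(1 - sqrt(2))


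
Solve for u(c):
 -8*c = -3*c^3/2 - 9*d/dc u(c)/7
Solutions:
 u(c) = C1 - 7*c^4/24 + 28*c^2/9


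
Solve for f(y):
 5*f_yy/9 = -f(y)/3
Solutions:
 f(y) = C1*sin(sqrt(15)*y/5) + C2*cos(sqrt(15)*y/5)


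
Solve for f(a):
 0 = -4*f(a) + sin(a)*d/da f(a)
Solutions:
 f(a) = C1*(cos(a)^2 - 2*cos(a) + 1)/(cos(a)^2 + 2*cos(a) + 1)


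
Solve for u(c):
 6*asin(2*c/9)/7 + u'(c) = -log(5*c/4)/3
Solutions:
 u(c) = C1 - c*log(c)/3 - 6*c*asin(2*c/9)/7 - c*log(5) + c/3 + 2*c*log(10)/3 - 3*sqrt(81 - 4*c^2)/7


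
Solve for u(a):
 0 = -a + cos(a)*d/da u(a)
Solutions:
 u(a) = C1 + Integral(a/cos(a), a)


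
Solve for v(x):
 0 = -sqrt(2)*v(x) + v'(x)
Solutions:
 v(x) = C1*exp(sqrt(2)*x)


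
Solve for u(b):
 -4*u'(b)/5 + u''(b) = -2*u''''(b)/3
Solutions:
 u(b) = C1 + C2*exp(b*(-50^(1/3)*(12 + sqrt(194))^(1/3) + 5*20^(1/3)/(12 + sqrt(194))^(1/3))/20)*sin(sqrt(3)*b*(5*20^(1/3)/(12 + sqrt(194))^(1/3) + 50^(1/3)*(12 + sqrt(194))^(1/3))/20) + C3*exp(b*(-50^(1/3)*(12 + sqrt(194))^(1/3) + 5*20^(1/3)/(12 + sqrt(194))^(1/3))/20)*cos(sqrt(3)*b*(5*20^(1/3)/(12 + sqrt(194))^(1/3) + 50^(1/3)*(12 + sqrt(194))^(1/3))/20) + C4*exp(-b*(-50^(1/3)*(12 + sqrt(194))^(1/3) + 5*20^(1/3)/(12 + sqrt(194))^(1/3))/10)


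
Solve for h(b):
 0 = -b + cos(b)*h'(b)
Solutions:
 h(b) = C1 + Integral(b/cos(b), b)


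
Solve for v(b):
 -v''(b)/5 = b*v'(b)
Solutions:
 v(b) = C1 + C2*erf(sqrt(10)*b/2)


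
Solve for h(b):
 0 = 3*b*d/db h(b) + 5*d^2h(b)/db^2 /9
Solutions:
 h(b) = C1 + C2*erf(3*sqrt(30)*b/10)


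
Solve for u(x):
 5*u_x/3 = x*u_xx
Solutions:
 u(x) = C1 + C2*x^(8/3)


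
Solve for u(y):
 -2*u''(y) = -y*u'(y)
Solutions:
 u(y) = C1 + C2*erfi(y/2)


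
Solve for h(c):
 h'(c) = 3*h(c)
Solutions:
 h(c) = C1*exp(3*c)


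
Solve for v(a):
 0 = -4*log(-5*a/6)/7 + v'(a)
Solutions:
 v(a) = C1 + 4*a*log(-a)/7 + 4*a*(-log(6) - 1 + log(5))/7


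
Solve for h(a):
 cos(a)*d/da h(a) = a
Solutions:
 h(a) = C1 + Integral(a/cos(a), a)


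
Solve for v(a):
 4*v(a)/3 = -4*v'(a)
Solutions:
 v(a) = C1*exp(-a/3)


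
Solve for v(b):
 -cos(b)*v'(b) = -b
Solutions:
 v(b) = C1 + Integral(b/cos(b), b)


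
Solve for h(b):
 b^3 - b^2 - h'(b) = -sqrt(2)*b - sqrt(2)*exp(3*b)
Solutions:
 h(b) = C1 + b^4/4 - b^3/3 + sqrt(2)*b^2/2 + sqrt(2)*exp(3*b)/3


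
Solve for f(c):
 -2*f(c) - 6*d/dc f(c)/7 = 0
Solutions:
 f(c) = C1*exp(-7*c/3)


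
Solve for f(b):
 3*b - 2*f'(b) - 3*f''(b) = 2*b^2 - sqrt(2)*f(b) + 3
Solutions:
 f(b) = C1*exp(b*(-1 + sqrt(1 + 3*sqrt(2)))/3) + C2*exp(-b*(1 + sqrt(1 + 3*sqrt(2)))/3) + sqrt(2)*b^2 - 3*sqrt(2)*b/2 + 4*b + 3 + 11*sqrt(2)/2


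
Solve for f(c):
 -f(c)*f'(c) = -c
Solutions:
 f(c) = -sqrt(C1 + c^2)
 f(c) = sqrt(C1 + c^2)


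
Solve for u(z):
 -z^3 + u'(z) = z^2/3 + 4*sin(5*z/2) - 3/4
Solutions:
 u(z) = C1 + z^4/4 + z^3/9 - 3*z/4 - 8*cos(5*z/2)/5


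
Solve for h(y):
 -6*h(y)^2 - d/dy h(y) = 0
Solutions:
 h(y) = 1/(C1 + 6*y)


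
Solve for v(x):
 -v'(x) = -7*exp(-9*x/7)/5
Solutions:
 v(x) = C1 - 49*exp(-9*x/7)/45


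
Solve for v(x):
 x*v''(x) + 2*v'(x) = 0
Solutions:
 v(x) = C1 + C2/x


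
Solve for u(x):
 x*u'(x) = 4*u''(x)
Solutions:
 u(x) = C1 + C2*erfi(sqrt(2)*x/4)


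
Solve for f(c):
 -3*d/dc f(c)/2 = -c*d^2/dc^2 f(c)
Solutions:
 f(c) = C1 + C2*c^(5/2)


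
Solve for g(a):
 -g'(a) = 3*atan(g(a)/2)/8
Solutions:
 Integral(1/atan(_y/2), (_y, g(a))) = C1 - 3*a/8


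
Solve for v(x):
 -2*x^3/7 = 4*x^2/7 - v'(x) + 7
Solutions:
 v(x) = C1 + x^4/14 + 4*x^3/21 + 7*x


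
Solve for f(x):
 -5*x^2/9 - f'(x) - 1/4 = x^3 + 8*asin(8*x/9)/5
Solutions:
 f(x) = C1 - x^4/4 - 5*x^3/27 - 8*x*asin(8*x/9)/5 - x/4 - sqrt(81 - 64*x^2)/5


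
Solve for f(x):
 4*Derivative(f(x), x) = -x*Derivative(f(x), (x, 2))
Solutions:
 f(x) = C1 + C2/x^3


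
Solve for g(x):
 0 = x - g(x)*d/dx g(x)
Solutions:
 g(x) = -sqrt(C1 + x^2)
 g(x) = sqrt(C1 + x^2)


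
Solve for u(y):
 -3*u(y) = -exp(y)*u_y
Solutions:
 u(y) = C1*exp(-3*exp(-y))


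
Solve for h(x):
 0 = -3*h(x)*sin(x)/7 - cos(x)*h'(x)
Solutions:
 h(x) = C1*cos(x)^(3/7)


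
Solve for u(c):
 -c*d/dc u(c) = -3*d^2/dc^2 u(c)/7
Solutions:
 u(c) = C1 + C2*erfi(sqrt(42)*c/6)


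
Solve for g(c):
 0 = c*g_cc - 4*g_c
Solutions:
 g(c) = C1 + C2*c^5


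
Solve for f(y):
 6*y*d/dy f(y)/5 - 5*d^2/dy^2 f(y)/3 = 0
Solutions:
 f(y) = C1 + C2*erfi(3*y/5)


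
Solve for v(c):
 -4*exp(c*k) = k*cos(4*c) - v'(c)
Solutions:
 v(c) = C1 + k*sin(4*c)/4 + 4*exp(c*k)/k


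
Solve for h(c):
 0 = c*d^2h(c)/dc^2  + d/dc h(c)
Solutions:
 h(c) = C1 + C2*log(c)


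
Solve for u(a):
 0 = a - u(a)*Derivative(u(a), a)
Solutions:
 u(a) = -sqrt(C1 + a^2)
 u(a) = sqrt(C1 + a^2)


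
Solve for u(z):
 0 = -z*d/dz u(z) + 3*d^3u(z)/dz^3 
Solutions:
 u(z) = C1 + Integral(C2*airyai(3^(2/3)*z/3) + C3*airybi(3^(2/3)*z/3), z)


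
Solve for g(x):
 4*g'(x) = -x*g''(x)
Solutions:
 g(x) = C1 + C2/x^3


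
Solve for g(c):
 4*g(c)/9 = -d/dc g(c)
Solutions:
 g(c) = C1*exp(-4*c/9)


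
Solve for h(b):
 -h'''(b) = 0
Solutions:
 h(b) = C1 + C2*b + C3*b^2


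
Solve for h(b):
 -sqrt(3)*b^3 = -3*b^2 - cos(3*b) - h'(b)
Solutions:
 h(b) = C1 + sqrt(3)*b^4/4 - b^3 - sin(3*b)/3


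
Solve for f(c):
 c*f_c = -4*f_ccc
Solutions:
 f(c) = C1 + Integral(C2*airyai(-2^(1/3)*c/2) + C3*airybi(-2^(1/3)*c/2), c)


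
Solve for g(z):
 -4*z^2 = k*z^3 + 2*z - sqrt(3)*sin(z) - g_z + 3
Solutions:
 g(z) = C1 + k*z^4/4 + 4*z^3/3 + z^2 + 3*z + sqrt(3)*cos(z)


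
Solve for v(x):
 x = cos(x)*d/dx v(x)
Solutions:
 v(x) = C1 + Integral(x/cos(x), x)


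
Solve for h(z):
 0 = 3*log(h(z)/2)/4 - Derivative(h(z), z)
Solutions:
 4*Integral(1/(-log(_y) + log(2)), (_y, h(z)))/3 = C1 - z


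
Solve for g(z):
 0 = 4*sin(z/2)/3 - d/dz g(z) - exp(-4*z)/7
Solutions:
 g(z) = C1 - 8*cos(z/2)/3 + exp(-4*z)/28


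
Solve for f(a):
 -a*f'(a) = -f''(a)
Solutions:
 f(a) = C1 + C2*erfi(sqrt(2)*a/2)


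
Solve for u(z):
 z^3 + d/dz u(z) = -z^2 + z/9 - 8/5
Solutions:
 u(z) = C1 - z^4/4 - z^3/3 + z^2/18 - 8*z/5


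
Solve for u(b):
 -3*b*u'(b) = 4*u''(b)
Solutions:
 u(b) = C1 + C2*erf(sqrt(6)*b/4)


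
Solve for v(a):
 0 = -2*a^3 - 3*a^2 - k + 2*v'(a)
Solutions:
 v(a) = C1 + a^4/4 + a^3/2 + a*k/2


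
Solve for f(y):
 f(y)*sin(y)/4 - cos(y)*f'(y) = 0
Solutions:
 f(y) = C1/cos(y)^(1/4)


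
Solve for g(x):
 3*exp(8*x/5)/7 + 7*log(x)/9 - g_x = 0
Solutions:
 g(x) = C1 + 7*x*log(x)/9 - 7*x/9 + 15*exp(8*x/5)/56


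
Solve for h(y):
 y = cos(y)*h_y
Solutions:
 h(y) = C1 + Integral(y/cos(y), y)


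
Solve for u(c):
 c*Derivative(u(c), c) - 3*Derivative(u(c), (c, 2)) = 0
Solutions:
 u(c) = C1 + C2*erfi(sqrt(6)*c/6)


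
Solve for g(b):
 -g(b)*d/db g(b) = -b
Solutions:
 g(b) = -sqrt(C1 + b^2)
 g(b) = sqrt(C1 + b^2)


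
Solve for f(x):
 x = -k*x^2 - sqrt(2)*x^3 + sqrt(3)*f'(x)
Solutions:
 f(x) = C1 + sqrt(3)*k*x^3/9 + sqrt(6)*x^4/12 + sqrt(3)*x^2/6


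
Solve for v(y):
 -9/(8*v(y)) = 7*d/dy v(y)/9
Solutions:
 v(y) = -sqrt(C1 - 567*y)/14
 v(y) = sqrt(C1 - 567*y)/14


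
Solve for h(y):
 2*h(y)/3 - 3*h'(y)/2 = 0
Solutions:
 h(y) = C1*exp(4*y/9)


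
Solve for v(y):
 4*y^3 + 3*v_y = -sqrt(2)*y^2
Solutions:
 v(y) = C1 - y^4/3 - sqrt(2)*y^3/9


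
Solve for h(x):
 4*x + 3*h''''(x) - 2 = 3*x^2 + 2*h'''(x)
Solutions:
 h(x) = C1 + C2*x + C3*x^2 + C4*exp(2*x/3) - x^5/40 - 5*x^4/48 - 19*x^3/24


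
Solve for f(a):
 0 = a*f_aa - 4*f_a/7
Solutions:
 f(a) = C1 + C2*a^(11/7)


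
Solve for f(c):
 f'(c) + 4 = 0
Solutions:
 f(c) = C1 - 4*c


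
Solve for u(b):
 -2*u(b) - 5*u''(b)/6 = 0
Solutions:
 u(b) = C1*sin(2*sqrt(15)*b/5) + C2*cos(2*sqrt(15)*b/5)


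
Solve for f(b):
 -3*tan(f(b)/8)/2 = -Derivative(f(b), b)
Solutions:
 f(b) = -8*asin(C1*exp(3*b/16)) + 8*pi
 f(b) = 8*asin(C1*exp(3*b/16))


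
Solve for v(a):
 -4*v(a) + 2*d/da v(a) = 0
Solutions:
 v(a) = C1*exp(2*a)


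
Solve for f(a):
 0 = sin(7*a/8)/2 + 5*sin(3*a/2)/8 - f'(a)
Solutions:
 f(a) = C1 - 4*cos(7*a/8)/7 - 5*cos(3*a/2)/12


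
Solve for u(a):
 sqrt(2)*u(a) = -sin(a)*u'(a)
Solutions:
 u(a) = C1*(cos(a) + 1)^(sqrt(2)/2)/(cos(a) - 1)^(sqrt(2)/2)


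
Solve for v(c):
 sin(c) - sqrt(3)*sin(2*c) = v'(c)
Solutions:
 v(c) = C1 - cos(c) + sqrt(3)*cos(2*c)/2


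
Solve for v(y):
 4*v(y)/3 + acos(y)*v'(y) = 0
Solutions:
 v(y) = C1*exp(-4*Integral(1/acos(y), y)/3)


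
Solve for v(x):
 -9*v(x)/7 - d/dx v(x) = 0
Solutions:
 v(x) = C1*exp(-9*x/7)


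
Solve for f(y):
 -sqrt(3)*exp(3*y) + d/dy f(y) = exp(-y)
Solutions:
 f(y) = C1 + sqrt(3)*exp(3*y)/3 - exp(-y)


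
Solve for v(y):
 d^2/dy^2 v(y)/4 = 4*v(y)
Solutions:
 v(y) = C1*exp(-4*y) + C2*exp(4*y)


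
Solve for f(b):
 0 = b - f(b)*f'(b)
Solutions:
 f(b) = -sqrt(C1 + b^2)
 f(b) = sqrt(C1 + b^2)


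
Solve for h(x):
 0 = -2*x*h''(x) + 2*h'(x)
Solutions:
 h(x) = C1 + C2*x^2


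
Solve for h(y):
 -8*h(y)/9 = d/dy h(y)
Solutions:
 h(y) = C1*exp(-8*y/9)


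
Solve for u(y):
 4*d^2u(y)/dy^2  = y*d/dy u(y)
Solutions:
 u(y) = C1 + C2*erfi(sqrt(2)*y/4)


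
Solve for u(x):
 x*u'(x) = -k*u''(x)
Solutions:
 u(x) = C1 + C2*sqrt(k)*erf(sqrt(2)*x*sqrt(1/k)/2)


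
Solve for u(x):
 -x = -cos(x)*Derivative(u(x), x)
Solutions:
 u(x) = C1 + Integral(x/cos(x), x)


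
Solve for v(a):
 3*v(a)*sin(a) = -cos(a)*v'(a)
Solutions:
 v(a) = C1*cos(a)^3


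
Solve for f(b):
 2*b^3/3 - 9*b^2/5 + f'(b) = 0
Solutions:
 f(b) = C1 - b^4/6 + 3*b^3/5


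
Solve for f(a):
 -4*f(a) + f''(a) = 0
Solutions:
 f(a) = C1*exp(-2*a) + C2*exp(2*a)


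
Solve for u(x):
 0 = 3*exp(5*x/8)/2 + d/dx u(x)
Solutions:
 u(x) = C1 - 12*exp(5*x/8)/5


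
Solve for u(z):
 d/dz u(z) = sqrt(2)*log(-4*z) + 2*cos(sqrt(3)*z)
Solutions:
 u(z) = C1 + sqrt(2)*z*(log(-z) - 1) + 2*sqrt(2)*z*log(2) + 2*sqrt(3)*sin(sqrt(3)*z)/3


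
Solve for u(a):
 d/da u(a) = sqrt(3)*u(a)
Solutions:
 u(a) = C1*exp(sqrt(3)*a)


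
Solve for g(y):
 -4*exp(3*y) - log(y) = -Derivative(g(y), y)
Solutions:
 g(y) = C1 + y*log(y) - y + 4*exp(3*y)/3


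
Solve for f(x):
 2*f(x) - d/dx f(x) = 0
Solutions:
 f(x) = C1*exp(2*x)


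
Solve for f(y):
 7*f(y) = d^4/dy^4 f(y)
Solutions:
 f(y) = C1*exp(-7^(1/4)*y) + C2*exp(7^(1/4)*y) + C3*sin(7^(1/4)*y) + C4*cos(7^(1/4)*y)


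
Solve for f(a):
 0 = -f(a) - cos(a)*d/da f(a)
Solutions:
 f(a) = C1*sqrt(sin(a) - 1)/sqrt(sin(a) + 1)


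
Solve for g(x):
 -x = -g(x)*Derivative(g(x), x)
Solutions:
 g(x) = -sqrt(C1 + x^2)
 g(x) = sqrt(C1 + x^2)


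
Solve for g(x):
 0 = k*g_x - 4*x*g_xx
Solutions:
 g(x) = C1 + x^(re(k)/4 + 1)*(C2*sin(log(x)*Abs(im(k))/4) + C3*cos(log(x)*im(k)/4))


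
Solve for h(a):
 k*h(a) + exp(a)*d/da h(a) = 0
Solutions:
 h(a) = C1*exp(k*exp(-a))


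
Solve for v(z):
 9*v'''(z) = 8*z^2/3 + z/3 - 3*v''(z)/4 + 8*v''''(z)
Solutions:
 v(z) = C1 + C2*z + C3*exp(z*(9 - sqrt(105))/16) + C4*exp(z*(9 + sqrt(105))/16) + 8*z^4/27 - 382*z^3/27 + 14776*z^2/27
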